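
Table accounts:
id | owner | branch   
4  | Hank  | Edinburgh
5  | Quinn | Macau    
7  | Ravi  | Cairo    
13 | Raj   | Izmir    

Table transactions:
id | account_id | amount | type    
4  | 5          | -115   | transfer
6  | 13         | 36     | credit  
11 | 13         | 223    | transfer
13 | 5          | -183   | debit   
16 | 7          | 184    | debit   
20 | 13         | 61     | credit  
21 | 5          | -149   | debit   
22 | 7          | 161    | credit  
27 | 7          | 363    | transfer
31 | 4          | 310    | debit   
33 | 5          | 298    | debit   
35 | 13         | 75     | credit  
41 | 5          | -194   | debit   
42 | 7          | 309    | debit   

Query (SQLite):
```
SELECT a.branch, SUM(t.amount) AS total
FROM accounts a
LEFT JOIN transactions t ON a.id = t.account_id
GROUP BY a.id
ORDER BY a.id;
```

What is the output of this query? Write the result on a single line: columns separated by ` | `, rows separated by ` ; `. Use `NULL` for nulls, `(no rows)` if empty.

LEFT JOIN keeps every accounts row; unmatched ones get NULL for transactions columns.
Group by accounts.id and compute SUM(t.amount). SUM over an all-NULL group is NULL.
  4: ids {31} → SUM(t.amount)=310
  5: ids {4, 13, 21, 33, 41} → SUM(t.amount)=-343
  7: ids {16, 22, 27, 42} → SUM(t.amount)=1017
  13: ids {6, 11, 20, 35} → SUM(t.amount)=395

Edinburgh | 310 ; Macau | -343 ; Cairo | 1017 ; Izmir | 395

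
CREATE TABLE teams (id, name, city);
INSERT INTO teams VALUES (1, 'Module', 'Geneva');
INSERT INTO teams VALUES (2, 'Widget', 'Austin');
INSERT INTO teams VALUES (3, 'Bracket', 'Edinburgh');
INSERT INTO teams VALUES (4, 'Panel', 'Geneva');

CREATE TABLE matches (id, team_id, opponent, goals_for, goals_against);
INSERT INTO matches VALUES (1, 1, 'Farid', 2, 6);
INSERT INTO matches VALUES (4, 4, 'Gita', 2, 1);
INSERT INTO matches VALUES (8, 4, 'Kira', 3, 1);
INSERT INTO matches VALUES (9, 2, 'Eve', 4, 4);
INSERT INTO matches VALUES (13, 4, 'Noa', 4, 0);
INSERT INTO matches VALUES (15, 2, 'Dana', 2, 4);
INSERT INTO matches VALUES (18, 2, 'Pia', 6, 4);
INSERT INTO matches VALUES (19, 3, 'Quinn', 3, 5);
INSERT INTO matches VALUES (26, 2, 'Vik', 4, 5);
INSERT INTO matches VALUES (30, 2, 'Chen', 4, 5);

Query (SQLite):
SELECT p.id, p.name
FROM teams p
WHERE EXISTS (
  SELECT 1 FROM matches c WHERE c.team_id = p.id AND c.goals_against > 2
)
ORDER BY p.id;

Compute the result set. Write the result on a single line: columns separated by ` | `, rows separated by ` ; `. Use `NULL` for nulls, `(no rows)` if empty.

1 | Module ; 2 | Widget ; 3 | Bracket

For each teams row, check whether any matches with matching team_id has goals_against > 2.
Keep rows where that is true.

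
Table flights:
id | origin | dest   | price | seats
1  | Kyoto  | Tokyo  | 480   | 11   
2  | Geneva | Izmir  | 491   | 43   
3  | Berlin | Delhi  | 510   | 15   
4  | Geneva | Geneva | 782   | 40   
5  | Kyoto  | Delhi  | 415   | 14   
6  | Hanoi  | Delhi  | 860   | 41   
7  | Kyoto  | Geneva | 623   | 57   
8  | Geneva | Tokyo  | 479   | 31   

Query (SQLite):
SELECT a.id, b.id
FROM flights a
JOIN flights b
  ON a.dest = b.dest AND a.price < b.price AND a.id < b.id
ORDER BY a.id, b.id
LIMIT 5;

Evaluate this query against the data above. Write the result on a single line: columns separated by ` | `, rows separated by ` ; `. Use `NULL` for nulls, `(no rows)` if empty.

Pairs (a,b) with same dest, a.price < b.price, a.id < b.id.
dest groups: Delhi:{3,5,6} Geneva:{4,7} Izmir:{2} Tokyo:{1,8}
Ordered by (a.id, b.id); first 5.

3 | 6 ; 5 | 6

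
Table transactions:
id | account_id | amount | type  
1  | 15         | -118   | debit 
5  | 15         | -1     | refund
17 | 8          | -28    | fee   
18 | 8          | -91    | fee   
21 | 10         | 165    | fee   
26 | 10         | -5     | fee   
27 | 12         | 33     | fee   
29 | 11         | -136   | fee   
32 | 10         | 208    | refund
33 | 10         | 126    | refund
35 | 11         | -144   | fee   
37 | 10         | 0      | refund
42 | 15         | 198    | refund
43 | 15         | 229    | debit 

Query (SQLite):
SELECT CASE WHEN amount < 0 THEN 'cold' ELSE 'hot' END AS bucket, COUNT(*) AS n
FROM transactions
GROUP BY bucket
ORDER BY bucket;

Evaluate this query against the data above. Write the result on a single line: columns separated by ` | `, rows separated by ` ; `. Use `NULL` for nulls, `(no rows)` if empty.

cold | 7 ; hot | 7

Bucket rows by amount < 0 → 'cold' else 'hot'; count each bucket.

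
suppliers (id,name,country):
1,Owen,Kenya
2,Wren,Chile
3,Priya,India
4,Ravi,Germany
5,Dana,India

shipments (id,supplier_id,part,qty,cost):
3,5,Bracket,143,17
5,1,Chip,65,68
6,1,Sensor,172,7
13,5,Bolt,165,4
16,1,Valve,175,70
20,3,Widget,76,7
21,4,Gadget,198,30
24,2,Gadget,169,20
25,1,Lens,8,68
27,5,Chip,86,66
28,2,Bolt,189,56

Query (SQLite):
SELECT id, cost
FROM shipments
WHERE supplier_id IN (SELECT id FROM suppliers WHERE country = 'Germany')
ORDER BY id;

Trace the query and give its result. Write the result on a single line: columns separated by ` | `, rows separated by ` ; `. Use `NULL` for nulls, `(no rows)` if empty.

Inner query: suppliers.id where country = 'Germany'.
Outer: keep shipments rows whose supplier_id is in that set.
Inner query → {4}

21 | 30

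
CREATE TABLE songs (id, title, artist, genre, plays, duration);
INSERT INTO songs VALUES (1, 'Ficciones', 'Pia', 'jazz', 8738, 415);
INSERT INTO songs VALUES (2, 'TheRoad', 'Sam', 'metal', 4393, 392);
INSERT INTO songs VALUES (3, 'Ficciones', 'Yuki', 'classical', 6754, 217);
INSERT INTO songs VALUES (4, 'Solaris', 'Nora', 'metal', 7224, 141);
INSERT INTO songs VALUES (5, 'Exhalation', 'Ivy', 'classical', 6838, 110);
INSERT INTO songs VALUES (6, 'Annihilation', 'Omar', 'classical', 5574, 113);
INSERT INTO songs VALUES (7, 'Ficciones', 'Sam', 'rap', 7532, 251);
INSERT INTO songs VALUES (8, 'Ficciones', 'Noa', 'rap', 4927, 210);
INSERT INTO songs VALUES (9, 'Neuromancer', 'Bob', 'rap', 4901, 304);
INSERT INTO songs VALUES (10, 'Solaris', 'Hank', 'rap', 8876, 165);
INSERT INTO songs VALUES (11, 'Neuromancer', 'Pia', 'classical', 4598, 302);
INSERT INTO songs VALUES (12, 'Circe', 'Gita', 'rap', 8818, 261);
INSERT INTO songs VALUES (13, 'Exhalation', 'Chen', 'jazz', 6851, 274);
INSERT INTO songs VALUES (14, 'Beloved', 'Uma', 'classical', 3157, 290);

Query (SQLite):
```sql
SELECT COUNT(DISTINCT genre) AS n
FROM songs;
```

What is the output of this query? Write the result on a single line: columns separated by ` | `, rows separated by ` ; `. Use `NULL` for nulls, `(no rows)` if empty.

Count distinct non-NULL genre values.

4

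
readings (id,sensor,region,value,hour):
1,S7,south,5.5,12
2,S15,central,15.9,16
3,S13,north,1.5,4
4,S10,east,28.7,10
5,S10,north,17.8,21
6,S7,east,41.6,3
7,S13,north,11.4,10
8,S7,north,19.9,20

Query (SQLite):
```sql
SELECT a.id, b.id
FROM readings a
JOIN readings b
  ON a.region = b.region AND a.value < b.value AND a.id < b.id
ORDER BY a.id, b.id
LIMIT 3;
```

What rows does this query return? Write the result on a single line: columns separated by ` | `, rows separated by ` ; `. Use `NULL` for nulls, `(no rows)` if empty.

Pairs (a,b) with same region, a.value < b.value, a.id < b.id.
region groups: central:{2} east:{4,6} north:{3,5,7,8} south:{1}
Ordered by (a.id, b.id); first 3.

3 | 5 ; 3 | 7 ; 3 | 8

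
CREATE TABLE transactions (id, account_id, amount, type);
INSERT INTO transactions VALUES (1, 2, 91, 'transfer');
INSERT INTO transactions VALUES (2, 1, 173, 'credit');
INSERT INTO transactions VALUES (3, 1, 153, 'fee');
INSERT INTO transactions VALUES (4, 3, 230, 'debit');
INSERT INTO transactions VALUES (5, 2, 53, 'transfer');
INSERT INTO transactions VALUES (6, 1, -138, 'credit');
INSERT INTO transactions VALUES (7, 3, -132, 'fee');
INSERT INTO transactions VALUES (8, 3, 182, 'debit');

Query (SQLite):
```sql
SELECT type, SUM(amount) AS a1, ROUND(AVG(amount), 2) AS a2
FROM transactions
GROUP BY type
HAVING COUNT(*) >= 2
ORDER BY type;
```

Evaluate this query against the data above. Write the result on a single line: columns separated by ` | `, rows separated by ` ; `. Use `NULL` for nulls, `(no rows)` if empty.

Group transactions by type.
Per group compute: SUM(amount), ROUND(AVG(amount), 2).
HAVING: drop groups with fewer than 2 rows.
  credit: ids {2, 6} → SUM(amount)=35, ROUND(AVG(amount), 2)=17.5
  debit: ids {4, 8} → SUM(amount)=412, ROUND(AVG(amount), 2)=206
  fee: ids {3, 7} → SUM(amount)=21, ROUND(AVG(amount), 2)=10.5
  transfer: ids {1, 5} → SUM(amount)=144, ROUND(AVG(amount), 2)=72

credit | 35 | 17.5 ; debit | 412 | 206 ; fee | 21 | 10.5 ; transfer | 144 | 72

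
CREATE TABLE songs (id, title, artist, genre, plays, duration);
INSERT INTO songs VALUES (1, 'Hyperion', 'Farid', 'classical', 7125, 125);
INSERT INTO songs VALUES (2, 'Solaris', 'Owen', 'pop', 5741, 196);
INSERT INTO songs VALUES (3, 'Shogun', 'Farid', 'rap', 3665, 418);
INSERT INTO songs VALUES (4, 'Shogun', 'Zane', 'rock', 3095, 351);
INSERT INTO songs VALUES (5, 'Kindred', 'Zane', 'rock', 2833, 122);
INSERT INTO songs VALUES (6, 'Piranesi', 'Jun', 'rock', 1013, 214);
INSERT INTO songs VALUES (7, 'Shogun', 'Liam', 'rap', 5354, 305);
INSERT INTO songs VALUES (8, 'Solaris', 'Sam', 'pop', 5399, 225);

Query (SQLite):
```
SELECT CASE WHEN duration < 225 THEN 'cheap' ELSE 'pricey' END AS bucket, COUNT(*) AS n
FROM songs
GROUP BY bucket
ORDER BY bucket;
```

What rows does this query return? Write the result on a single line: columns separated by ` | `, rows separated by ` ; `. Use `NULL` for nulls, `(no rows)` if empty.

cheap | 4 ; pricey | 4

Bucket rows by duration < 225 → 'cheap' else 'pricey'; count each bucket.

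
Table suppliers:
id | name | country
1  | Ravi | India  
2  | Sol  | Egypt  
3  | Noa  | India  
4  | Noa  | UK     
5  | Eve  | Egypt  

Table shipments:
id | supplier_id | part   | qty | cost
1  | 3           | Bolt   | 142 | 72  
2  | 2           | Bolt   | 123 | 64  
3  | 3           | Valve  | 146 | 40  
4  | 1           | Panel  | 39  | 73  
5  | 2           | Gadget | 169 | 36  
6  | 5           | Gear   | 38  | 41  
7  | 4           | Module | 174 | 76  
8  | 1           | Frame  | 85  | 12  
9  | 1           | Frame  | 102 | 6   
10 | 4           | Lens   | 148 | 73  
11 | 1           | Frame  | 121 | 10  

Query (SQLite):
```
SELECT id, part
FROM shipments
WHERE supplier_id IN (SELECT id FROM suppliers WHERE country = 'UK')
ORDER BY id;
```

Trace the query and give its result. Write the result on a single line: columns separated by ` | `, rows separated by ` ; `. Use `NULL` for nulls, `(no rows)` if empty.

7 | Module ; 10 | Lens

Inner query: suppliers.id where country = 'UK'.
Outer: keep shipments rows whose supplier_id is in that set.
Inner query → {4}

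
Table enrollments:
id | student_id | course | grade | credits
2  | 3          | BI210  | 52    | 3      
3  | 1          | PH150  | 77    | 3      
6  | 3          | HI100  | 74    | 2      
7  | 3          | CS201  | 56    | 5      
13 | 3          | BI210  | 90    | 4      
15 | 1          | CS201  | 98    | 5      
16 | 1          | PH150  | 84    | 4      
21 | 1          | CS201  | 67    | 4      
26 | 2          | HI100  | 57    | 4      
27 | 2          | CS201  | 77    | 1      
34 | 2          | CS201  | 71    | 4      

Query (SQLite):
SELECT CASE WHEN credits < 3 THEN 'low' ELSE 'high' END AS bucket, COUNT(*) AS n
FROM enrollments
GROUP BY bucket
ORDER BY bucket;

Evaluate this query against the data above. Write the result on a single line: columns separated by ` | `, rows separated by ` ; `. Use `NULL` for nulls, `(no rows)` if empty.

Bucket rows by credits < 3 → 'low' else 'high'; count each bucket.

high | 9 ; low | 2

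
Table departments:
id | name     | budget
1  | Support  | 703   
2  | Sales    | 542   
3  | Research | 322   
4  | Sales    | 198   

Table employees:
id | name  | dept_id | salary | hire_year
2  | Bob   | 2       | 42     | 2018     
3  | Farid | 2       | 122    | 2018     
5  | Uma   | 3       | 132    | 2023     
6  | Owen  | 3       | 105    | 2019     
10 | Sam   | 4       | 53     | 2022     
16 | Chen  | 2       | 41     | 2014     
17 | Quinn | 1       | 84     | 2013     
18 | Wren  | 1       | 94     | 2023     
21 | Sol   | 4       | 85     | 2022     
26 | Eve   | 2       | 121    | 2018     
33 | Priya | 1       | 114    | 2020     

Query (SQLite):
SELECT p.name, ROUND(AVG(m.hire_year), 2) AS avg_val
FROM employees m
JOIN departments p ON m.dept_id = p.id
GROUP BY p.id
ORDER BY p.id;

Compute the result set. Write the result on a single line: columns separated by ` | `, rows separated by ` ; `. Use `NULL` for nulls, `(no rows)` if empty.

Join each employees row to its departments via dept_id.
Group joined rows by departments.id; compute ROUND(AVG(m.hire_year), 2) per group.
  1: ids {17, 18, 33} → ROUND(AVG(m.hire_year), 2)=2018.67
  2: ids {2, 3, 16, 26} → ROUND(AVG(m.hire_year), 2)=2017
  3: ids {5, 6} → ROUND(AVG(m.hire_year), 2)=2021
  4: ids {10, 21} → ROUND(AVG(m.hire_year), 2)=2022

Support | 2018.67 ; Sales | 2017 ; Research | 2021 ; Sales | 2022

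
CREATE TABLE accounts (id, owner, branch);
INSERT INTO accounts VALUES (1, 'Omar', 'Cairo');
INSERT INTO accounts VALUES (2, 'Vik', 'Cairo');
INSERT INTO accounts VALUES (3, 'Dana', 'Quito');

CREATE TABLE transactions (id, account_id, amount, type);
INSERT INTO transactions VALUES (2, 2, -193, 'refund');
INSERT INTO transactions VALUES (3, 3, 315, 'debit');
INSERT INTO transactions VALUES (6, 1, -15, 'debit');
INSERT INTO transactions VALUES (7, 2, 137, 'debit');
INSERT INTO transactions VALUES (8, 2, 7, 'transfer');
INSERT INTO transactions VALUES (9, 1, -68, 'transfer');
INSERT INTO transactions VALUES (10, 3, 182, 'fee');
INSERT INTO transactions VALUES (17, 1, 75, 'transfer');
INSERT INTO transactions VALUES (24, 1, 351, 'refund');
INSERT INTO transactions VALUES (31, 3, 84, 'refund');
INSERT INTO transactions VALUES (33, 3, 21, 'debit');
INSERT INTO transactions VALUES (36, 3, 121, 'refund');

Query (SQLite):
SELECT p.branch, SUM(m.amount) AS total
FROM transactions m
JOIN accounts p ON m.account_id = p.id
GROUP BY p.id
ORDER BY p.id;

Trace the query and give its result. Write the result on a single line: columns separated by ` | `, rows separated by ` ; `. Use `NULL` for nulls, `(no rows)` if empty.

Join each transactions row to its accounts via account_id.
Group joined rows by accounts.id; compute SUM(m.amount) per group.
  1: ids {6, 9, 17, 24} → SUM(m.amount)=343
  2: ids {2, 7, 8} → SUM(m.amount)=-49
  3: ids {3, 10, 31, 33, 36} → SUM(m.amount)=723

Cairo | 343 ; Cairo | -49 ; Quito | 723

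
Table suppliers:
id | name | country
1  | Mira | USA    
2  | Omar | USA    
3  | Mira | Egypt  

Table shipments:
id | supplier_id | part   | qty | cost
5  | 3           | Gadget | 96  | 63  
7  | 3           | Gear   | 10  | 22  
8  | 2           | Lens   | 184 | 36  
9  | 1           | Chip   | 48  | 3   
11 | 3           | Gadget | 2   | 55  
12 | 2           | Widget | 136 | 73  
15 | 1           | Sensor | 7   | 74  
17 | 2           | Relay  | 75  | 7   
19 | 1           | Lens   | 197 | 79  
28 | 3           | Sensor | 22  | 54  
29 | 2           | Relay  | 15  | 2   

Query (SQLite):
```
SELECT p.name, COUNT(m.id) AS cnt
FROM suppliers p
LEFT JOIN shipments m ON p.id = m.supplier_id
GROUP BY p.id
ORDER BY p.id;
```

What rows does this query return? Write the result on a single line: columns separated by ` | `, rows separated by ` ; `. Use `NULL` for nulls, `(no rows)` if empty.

LEFT JOIN keeps every suppliers row; unmatched ones get NULL for shipments columns.
Group by suppliers.id and compute COUNT(m.id). COUNT(col) of an all-NULL group is 0.
  1: ids {9, 15, 19} → COUNT(m.id)=3
  2: ids {8, 12, 17, 29} → COUNT(m.id)=4
  3: ids {5, 7, 11, 28} → COUNT(m.id)=4

Mira | 3 ; Omar | 4 ; Mira | 4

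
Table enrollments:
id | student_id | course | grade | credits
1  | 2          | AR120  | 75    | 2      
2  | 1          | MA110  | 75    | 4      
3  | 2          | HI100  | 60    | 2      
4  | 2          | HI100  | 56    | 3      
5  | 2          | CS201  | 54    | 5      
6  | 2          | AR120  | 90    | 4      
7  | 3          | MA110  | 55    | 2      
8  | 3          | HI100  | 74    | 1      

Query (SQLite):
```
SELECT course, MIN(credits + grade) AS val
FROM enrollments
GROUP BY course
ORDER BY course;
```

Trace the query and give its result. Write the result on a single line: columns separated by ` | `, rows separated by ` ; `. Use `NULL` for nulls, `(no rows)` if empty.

For each row compute credits + grade.
Group by course; take MIN of the expression per group.
  AR120: ids {1, 6} → MIN(credits + grade)=77
  CS201: ids {5} → MIN(credits + grade)=59
  HI100: ids {3, 4, 8} → MIN(credits + grade)=59
  MA110: ids {2, 7} → MIN(credits + grade)=57

AR120 | 77 ; CS201 | 59 ; HI100 | 59 ; MA110 | 57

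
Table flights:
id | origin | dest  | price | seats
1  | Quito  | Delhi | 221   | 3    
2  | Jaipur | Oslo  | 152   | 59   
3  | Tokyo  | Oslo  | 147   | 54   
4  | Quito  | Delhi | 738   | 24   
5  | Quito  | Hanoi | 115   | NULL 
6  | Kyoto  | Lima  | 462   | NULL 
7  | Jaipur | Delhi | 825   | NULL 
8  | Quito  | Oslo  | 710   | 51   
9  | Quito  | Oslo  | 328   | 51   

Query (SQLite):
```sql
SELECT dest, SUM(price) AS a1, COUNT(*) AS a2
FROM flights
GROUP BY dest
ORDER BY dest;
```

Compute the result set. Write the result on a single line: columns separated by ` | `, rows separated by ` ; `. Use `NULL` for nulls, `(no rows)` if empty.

Delhi | 1784 | 3 ; Hanoi | 115 | 1 ; Lima | 462 | 1 ; Oslo | 1337 | 4

Group flights by dest.
Per group compute: SUM(price), COUNT(*).
  Delhi: ids {1, 4, 7} → SUM(price)=1784, COUNT(*)=3
  Hanoi: ids {5} → SUM(price)=115, COUNT(*)=1
  Lima: ids {6} → SUM(price)=462, COUNT(*)=1
  Oslo: ids {2, 3, 8, 9} → SUM(price)=1337, COUNT(*)=4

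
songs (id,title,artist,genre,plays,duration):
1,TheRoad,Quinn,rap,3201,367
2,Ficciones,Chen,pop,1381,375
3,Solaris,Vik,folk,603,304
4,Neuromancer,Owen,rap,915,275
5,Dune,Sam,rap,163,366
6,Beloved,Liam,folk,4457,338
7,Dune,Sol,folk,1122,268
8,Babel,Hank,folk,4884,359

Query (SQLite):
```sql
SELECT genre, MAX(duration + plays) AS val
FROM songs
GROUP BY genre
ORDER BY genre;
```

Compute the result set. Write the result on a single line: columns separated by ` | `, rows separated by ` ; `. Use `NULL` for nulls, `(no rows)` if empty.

folk | 5243 ; pop | 1756 ; rap | 3568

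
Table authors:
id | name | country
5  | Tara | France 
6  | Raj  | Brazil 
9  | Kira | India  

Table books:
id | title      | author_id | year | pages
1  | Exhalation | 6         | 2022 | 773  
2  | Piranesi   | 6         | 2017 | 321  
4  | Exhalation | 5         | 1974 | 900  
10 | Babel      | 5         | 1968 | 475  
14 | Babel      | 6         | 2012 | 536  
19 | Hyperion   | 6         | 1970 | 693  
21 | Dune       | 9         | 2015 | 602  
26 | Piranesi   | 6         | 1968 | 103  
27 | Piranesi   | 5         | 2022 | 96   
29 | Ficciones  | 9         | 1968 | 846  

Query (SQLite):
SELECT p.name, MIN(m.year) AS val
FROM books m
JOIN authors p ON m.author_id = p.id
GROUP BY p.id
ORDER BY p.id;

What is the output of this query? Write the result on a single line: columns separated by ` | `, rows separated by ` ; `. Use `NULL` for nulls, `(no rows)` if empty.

Tara | 1968 ; Raj | 1968 ; Kira | 1968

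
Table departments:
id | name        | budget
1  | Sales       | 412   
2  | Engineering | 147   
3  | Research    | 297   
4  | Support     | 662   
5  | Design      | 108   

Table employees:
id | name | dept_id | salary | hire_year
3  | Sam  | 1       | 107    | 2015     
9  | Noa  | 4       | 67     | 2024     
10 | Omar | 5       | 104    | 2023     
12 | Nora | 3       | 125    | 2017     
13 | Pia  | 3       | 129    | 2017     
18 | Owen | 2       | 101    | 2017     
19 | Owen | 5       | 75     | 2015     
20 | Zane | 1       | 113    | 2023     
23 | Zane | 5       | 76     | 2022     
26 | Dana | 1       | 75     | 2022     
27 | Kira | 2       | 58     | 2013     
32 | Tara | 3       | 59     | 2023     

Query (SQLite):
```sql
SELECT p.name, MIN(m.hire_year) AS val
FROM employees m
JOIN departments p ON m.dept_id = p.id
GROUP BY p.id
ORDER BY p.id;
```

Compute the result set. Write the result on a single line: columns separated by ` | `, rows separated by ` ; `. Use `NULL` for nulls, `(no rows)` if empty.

Join each employees row to its departments via dept_id.
Group joined rows by departments.id; compute MIN(m.hire_year) per group.
  1: ids {3, 20, 26} → MIN(m.hire_year)=2015
  2: ids {18, 27} → MIN(m.hire_year)=2013
  3: ids {12, 13, 32} → MIN(m.hire_year)=2017
  4: ids {9} → MIN(m.hire_year)=2024
  5: ids {10, 19, 23} → MIN(m.hire_year)=2015

Sales | 2015 ; Engineering | 2013 ; Research | 2017 ; Support | 2024 ; Design | 2015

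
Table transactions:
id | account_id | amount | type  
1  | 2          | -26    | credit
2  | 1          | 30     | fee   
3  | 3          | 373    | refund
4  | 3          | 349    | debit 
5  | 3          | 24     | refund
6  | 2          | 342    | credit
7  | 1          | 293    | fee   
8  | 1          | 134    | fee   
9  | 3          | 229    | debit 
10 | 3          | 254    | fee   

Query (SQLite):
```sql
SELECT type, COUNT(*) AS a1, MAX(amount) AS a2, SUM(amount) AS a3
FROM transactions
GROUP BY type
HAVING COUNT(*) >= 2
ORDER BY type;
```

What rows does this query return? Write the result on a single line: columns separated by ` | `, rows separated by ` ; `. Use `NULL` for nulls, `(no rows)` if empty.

Group transactions by type.
Per group compute: COUNT(*), MAX(amount), SUM(amount).
HAVING: drop groups with fewer than 2 rows.
  credit: ids {1, 6} → COUNT(*)=2, MAX(amount)=342, SUM(amount)=316
  debit: ids {4, 9} → COUNT(*)=2, MAX(amount)=349, SUM(amount)=578
  fee: ids {2, 7, 8, 10} → COUNT(*)=4, MAX(amount)=293, SUM(amount)=711
  refund: ids {3, 5} → COUNT(*)=2, MAX(amount)=373, SUM(amount)=397

credit | 2 | 342 | 316 ; debit | 2 | 349 | 578 ; fee | 4 | 293 | 711 ; refund | 2 | 373 | 397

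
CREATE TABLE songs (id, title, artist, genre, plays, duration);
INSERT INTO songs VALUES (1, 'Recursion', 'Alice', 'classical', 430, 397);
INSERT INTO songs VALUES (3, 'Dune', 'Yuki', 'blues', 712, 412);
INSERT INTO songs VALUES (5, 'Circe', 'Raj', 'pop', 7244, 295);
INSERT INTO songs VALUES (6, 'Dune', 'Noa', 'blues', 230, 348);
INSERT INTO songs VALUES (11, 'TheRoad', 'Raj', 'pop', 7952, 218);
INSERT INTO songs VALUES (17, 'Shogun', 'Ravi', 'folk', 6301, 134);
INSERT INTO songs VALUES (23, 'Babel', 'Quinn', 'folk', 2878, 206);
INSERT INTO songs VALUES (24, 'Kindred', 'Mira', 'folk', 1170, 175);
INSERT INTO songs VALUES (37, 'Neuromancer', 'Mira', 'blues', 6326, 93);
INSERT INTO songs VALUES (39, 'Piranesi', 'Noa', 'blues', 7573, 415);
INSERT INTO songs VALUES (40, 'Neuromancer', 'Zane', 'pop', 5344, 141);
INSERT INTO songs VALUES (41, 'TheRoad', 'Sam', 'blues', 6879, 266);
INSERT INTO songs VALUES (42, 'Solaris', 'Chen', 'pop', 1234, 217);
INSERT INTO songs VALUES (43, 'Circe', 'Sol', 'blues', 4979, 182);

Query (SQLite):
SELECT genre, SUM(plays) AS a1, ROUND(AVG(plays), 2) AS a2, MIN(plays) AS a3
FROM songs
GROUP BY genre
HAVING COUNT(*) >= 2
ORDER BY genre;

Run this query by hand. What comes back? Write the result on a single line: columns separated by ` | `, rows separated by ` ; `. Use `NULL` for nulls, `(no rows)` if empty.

Group songs by genre.
Per group compute: SUM(plays), ROUND(AVG(plays), 2), MIN(plays).
HAVING: drop groups with fewer than 2 rows.
  blues: ids {3, 6, 37, 39, 41, 43} → SUM(plays)=26699, ROUND(AVG(plays), 2)=4449.83, MIN(plays)=230
  classical: ids {1} → SUM(plays)=430, ROUND(AVG(plays), 2)=430, MIN(plays)=430
  folk: ids {17, 23, 24} → SUM(plays)=10349, ROUND(AVG(plays), 2)=3449.67, MIN(plays)=1170
  pop: ids {5, 11, 40, 42} → SUM(plays)=21774, ROUND(AVG(plays), 2)=5443.5, MIN(plays)=1234

blues | 26699 | 4449.83 | 230 ; folk | 10349 | 3449.67 | 1170 ; pop | 21774 | 5443.5 | 1234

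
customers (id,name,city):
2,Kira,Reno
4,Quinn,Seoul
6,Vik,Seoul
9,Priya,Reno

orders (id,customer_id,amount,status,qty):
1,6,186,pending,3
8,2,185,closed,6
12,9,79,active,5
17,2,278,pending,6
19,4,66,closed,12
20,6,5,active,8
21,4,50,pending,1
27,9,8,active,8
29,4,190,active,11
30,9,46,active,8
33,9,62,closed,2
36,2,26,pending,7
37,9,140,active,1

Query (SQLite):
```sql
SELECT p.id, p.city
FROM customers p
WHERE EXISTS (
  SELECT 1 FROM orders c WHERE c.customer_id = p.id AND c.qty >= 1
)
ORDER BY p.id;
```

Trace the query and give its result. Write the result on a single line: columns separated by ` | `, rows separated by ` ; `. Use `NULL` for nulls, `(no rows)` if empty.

2 | Reno ; 4 | Seoul ; 6 | Seoul ; 9 | Reno

For each customers row, check whether any orders with matching customer_id has qty >= 1.
Keep rows where that is true.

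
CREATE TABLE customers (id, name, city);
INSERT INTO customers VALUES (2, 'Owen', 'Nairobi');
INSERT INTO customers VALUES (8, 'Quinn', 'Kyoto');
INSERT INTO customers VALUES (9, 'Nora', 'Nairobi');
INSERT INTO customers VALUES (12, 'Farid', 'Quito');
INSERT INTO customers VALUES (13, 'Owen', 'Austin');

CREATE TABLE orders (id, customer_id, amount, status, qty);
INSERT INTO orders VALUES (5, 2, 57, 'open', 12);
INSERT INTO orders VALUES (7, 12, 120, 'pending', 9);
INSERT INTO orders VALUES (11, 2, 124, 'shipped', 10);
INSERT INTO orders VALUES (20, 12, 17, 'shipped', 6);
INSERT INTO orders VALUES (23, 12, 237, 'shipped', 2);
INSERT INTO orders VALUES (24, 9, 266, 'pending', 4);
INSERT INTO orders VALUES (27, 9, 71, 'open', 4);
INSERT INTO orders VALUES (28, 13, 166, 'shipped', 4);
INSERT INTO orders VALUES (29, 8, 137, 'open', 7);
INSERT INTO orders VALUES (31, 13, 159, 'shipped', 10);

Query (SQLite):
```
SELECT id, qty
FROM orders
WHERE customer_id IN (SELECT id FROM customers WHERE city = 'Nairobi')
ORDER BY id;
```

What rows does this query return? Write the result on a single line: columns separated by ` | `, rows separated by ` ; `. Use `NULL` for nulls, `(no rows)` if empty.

Inner query: customers.id where city = 'Nairobi'.
Outer: keep orders rows whose customer_id is in that set.
Inner query → {2, 9}

5 | 12 ; 11 | 10 ; 24 | 4 ; 27 | 4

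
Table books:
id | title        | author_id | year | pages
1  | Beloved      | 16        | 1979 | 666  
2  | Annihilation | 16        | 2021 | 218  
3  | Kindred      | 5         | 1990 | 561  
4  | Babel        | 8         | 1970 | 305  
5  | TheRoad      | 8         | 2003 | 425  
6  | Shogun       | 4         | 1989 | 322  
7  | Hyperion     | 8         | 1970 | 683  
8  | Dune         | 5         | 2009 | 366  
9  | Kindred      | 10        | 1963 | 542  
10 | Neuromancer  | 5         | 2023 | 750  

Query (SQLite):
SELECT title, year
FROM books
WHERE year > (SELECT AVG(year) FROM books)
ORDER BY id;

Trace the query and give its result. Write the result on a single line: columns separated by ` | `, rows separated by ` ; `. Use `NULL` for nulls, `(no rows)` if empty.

Scalar subquery: AVG(year) over all books rows = 1991.7.
Keep rows where year > that value.

Annihilation | 2021 ; TheRoad | 2003 ; Dune | 2009 ; Neuromancer | 2023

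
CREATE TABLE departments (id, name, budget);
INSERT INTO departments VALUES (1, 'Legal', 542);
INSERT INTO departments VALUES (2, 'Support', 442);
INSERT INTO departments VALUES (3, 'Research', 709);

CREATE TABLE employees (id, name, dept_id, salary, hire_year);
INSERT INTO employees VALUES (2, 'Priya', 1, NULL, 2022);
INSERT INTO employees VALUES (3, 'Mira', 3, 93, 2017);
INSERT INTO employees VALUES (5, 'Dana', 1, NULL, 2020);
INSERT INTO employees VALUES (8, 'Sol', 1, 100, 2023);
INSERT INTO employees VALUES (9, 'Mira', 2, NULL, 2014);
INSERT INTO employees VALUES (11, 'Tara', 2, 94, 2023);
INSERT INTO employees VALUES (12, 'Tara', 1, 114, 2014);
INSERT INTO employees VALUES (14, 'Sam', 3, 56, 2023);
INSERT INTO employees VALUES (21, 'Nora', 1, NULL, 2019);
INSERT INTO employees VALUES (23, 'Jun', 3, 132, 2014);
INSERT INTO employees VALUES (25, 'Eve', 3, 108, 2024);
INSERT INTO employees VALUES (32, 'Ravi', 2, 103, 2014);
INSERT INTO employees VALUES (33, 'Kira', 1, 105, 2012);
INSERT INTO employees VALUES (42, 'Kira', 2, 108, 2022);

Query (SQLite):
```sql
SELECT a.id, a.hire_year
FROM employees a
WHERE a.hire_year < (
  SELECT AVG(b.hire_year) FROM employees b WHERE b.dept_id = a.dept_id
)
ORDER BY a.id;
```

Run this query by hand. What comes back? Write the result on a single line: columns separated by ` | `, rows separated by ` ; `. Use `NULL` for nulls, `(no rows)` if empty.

For each employees row a, compute AVG(hire_year) over rows sharing a.dept_id.
Keep row a if a.hire_year < that per-group AVG.
  dept_id=1: AVG(hire_year) = 2018.333333
  dept_id=2: AVG(hire_year) = 2018.25
  dept_id=3: AVG(hire_year) = 2019.5

3 | 2017 ; 9 | 2014 ; 12 | 2014 ; 23 | 2014 ; 32 | 2014 ; 33 | 2012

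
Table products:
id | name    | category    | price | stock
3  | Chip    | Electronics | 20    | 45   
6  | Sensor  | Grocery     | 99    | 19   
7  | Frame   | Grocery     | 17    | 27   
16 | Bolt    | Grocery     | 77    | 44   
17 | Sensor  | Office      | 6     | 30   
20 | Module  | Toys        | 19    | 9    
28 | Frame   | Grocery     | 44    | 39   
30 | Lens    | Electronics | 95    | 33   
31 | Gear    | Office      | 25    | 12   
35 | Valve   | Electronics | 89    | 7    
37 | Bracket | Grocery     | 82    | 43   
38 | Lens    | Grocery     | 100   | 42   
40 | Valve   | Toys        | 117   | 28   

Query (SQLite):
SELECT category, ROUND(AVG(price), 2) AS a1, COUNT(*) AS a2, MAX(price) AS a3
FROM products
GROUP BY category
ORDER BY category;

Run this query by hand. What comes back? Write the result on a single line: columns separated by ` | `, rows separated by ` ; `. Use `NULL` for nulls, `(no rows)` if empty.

Electronics | 68 | 3 | 95 ; Grocery | 69.83 | 6 | 100 ; Office | 15.5 | 2 | 25 ; Toys | 68 | 2 | 117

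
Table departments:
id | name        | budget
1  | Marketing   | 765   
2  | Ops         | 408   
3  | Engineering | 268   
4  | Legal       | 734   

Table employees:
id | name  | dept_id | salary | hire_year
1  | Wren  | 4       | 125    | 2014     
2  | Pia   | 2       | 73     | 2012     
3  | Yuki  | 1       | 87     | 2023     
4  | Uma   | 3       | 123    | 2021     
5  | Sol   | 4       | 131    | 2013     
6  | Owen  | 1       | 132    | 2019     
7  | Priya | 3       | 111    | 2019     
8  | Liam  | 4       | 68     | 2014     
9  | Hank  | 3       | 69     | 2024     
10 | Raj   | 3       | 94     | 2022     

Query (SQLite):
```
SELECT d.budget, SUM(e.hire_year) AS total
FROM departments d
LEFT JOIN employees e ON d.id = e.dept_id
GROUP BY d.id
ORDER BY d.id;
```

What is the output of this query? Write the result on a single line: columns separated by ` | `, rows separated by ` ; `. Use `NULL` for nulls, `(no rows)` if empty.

765 | 4042 ; 408 | 2012 ; 268 | 8086 ; 734 | 6041

LEFT JOIN keeps every departments row; unmatched ones get NULL for employees columns.
Group by departments.id and compute SUM(e.hire_year). SUM over an all-NULL group is NULL.
  1: ids {3, 6} → SUM(e.hire_year)=4042
  2: ids {2} → SUM(e.hire_year)=2012
  3: ids {4, 7, 9, 10} → SUM(e.hire_year)=8086
  4: ids {1, 5, 8} → SUM(e.hire_year)=6041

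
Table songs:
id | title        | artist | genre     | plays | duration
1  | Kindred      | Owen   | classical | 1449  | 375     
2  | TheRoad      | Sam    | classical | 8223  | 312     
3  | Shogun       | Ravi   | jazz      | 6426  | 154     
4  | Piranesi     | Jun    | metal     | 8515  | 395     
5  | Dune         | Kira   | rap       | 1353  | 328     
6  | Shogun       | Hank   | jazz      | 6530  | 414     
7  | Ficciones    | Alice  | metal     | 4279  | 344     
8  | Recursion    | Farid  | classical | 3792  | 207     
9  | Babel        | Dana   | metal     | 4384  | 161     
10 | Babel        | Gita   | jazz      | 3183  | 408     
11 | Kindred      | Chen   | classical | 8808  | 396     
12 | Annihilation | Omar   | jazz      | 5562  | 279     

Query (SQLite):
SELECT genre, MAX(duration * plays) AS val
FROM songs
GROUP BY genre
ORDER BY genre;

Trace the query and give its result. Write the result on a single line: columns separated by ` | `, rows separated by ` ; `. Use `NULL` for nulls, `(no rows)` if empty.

For each row compute duration * plays.
Group by genre; take MAX of the expression per group.
  classical: ids {1, 2, 8, 11} → MAX(duration * plays)=3487968
  jazz: ids {3, 6, 10, 12} → MAX(duration * plays)=2703420
  metal: ids {4, 7, 9} → MAX(duration * plays)=3363425
  rap: ids {5} → MAX(duration * plays)=443784

classical | 3487968 ; jazz | 2703420 ; metal | 3363425 ; rap | 443784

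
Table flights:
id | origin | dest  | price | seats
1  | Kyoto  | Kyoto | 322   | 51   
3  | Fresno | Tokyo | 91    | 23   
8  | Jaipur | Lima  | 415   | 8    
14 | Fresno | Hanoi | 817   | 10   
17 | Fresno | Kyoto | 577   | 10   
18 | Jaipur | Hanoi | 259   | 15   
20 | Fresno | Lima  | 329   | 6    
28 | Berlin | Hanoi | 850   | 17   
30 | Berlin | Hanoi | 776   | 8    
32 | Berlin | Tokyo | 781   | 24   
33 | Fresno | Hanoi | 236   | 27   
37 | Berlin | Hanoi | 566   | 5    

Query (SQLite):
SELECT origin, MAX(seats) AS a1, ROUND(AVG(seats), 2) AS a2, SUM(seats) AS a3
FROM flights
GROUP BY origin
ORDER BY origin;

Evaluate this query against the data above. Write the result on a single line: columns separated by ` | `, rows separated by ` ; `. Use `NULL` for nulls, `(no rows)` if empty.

Group flights by origin.
Per group compute: MAX(seats), ROUND(AVG(seats), 2), SUM(seats).
  Berlin: ids {28, 30, 32, 37} → MAX(seats)=24, ROUND(AVG(seats), 2)=13.5, SUM(seats)=54
  Fresno: ids {3, 14, 17, 20, 33} → MAX(seats)=27, ROUND(AVG(seats), 2)=15.2, SUM(seats)=76
  Jaipur: ids {8, 18} → MAX(seats)=15, ROUND(AVG(seats), 2)=11.5, SUM(seats)=23
  Kyoto: ids {1} → MAX(seats)=51, ROUND(AVG(seats), 2)=51, SUM(seats)=51

Berlin | 24 | 13.5 | 54 ; Fresno | 27 | 15.2 | 76 ; Jaipur | 15 | 11.5 | 23 ; Kyoto | 51 | 51 | 51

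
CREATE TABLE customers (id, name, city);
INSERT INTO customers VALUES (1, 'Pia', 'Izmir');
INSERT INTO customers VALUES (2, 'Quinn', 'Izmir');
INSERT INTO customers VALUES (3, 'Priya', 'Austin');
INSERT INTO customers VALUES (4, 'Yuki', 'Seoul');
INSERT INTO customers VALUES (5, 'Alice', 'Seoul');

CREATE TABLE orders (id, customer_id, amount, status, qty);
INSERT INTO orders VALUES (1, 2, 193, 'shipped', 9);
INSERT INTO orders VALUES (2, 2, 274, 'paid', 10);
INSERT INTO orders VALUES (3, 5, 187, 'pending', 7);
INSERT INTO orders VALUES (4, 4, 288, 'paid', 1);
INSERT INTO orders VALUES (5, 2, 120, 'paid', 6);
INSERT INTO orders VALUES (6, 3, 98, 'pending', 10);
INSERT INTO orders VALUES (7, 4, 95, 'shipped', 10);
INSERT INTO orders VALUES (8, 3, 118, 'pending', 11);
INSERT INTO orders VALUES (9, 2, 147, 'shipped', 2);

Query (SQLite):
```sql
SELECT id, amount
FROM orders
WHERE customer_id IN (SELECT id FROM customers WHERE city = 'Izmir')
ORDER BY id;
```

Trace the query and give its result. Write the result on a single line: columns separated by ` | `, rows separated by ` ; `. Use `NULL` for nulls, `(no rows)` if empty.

Inner query: customers.id where city = 'Izmir'.
Outer: keep orders rows whose customer_id is in that set.
Inner query → {1, 2}

1 | 193 ; 2 | 274 ; 5 | 120 ; 9 | 147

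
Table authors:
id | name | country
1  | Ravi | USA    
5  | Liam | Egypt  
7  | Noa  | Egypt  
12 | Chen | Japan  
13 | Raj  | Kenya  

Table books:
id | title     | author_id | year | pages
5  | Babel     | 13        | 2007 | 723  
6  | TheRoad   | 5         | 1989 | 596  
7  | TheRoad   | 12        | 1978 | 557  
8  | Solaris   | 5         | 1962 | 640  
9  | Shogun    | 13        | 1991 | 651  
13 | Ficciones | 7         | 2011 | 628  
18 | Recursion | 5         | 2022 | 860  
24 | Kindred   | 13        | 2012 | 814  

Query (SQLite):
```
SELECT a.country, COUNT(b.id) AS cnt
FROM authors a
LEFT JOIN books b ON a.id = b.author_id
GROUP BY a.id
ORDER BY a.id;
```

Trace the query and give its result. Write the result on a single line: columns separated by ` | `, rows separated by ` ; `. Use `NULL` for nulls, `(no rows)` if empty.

USA | 0 ; Egypt | 3 ; Egypt | 1 ; Japan | 1 ; Kenya | 3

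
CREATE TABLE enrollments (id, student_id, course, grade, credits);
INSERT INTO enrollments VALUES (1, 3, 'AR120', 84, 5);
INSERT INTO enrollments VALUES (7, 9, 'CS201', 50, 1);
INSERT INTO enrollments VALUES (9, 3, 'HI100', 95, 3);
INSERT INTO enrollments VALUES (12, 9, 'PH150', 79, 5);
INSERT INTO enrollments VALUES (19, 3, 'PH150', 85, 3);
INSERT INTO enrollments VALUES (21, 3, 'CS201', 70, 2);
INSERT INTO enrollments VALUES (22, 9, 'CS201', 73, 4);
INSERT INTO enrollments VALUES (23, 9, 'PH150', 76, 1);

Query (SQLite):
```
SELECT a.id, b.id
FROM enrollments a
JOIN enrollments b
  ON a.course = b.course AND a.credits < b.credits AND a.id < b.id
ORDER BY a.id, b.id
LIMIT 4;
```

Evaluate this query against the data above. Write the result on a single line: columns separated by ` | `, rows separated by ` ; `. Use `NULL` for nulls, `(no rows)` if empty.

Pairs (a,b) with same course, a.credits < b.credits, a.id < b.id.
course groups: AR120:{1} CS201:{7,21,22} HI100:{9} PH150:{12,19,23}
Ordered by (a.id, b.id); first 4.

7 | 21 ; 7 | 22 ; 21 | 22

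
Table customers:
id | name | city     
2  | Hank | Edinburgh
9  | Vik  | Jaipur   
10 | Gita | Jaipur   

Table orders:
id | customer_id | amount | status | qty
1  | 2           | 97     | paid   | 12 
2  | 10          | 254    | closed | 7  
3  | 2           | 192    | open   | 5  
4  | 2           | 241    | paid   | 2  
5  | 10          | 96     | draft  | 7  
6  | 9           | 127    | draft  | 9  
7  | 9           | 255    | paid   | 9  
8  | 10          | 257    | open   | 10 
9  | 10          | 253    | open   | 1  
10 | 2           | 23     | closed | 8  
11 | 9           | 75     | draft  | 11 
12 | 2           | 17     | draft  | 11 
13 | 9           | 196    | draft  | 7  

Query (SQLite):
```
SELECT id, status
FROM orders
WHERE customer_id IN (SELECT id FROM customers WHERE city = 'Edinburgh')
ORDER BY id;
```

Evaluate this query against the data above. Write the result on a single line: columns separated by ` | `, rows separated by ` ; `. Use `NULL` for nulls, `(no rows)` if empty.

1 | paid ; 3 | open ; 4 | paid ; 10 | closed ; 12 | draft

Inner query: customers.id where city = 'Edinburgh'.
Outer: keep orders rows whose customer_id is in that set.
Inner query → {2}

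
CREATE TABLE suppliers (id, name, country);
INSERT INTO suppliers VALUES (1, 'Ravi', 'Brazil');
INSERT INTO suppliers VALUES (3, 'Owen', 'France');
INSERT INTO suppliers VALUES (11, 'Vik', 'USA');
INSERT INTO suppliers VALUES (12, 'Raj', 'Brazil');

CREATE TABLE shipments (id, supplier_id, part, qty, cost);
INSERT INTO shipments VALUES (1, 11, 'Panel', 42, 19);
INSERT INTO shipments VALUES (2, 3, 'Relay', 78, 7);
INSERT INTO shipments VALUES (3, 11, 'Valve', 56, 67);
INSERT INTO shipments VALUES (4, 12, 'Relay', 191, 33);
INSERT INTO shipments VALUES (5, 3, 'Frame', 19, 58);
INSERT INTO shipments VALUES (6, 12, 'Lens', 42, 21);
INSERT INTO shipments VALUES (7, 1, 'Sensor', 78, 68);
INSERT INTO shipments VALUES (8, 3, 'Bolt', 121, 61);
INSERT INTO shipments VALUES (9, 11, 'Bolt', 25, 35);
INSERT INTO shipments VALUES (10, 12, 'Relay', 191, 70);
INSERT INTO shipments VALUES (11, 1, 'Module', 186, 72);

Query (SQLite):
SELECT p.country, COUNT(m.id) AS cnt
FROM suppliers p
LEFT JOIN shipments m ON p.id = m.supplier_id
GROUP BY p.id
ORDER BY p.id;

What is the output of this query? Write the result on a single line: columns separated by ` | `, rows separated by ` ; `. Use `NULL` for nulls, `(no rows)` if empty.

Brazil | 2 ; France | 3 ; USA | 3 ; Brazil | 3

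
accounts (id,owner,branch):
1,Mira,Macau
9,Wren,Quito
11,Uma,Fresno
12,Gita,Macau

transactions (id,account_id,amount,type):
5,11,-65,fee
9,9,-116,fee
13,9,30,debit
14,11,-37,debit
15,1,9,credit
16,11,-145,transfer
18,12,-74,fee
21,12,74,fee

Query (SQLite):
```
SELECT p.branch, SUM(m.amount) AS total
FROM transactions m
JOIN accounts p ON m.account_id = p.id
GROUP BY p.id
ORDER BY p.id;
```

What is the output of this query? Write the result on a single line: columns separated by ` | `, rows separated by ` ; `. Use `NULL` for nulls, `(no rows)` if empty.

Join each transactions row to its accounts via account_id.
Group joined rows by accounts.id; compute SUM(m.amount) per group.
  1: ids {15} → SUM(m.amount)=9
  9: ids {9, 13} → SUM(m.amount)=-86
  11: ids {5, 14, 16} → SUM(m.amount)=-247
  12: ids {18, 21} → SUM(m.amount)=0

Macau | 9 ; Quito | -86 ; Fresno | -247 ; Macau | 0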